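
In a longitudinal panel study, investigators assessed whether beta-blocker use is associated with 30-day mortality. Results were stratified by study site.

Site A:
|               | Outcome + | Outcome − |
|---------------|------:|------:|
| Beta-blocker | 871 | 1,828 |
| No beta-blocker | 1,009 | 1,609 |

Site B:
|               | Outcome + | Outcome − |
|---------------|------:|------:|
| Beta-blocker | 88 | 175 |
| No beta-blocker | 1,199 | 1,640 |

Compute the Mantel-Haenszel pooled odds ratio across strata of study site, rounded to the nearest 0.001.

0.748

OR_MH = Σ(aᵢdᵢ/nᵢ) / Σ(bᵢcᵢ/nᵢ), where nᵢ is the stratum total.
Stratum 1 (Site A): n = 5317; a·d/n = 871·1609/5317 = 263.5770; b·c/n = 1828·1009/5317 = 346.8971
Stratum 2 (Site B): n = 3102; a·d/n = 88·1640/3102 = 46.5248; b·c/n = 175·1199/3102 = 67.6418
OR_MH = (263.5770 + 46.5248) / (346.8971 + 67.6418) = 310.1018 / 414.5390 = 0.74806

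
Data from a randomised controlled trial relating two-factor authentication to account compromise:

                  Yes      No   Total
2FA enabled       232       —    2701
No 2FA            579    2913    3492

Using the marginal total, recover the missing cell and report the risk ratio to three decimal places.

The missing cell is in the exposed row: 2701 − 232 = 2469.
So a = 232, b = 2469, c = 579, d = 2913.
RR = [a/(a+b)] / [c/(c+d)] = (232/2701) / (579/3492) = 0.08589/0.16581 = 0.51803

0.518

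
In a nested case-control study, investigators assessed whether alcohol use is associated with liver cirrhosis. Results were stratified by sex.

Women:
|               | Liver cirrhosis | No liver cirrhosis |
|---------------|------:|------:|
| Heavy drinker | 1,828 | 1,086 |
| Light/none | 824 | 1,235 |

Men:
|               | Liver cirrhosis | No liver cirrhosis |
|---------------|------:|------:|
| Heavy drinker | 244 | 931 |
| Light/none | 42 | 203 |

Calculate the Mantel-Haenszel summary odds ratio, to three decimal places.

2.356

OR_MH = Σ(aᵢdᵢ/nᵢ) / Σ(bᵢcᵢ/nᵢ), where nᵢ is the stratum total.
Stratum 1 (Women): n = 4973; a·d/n = 1828·1235/4973 = 453.9674; b·c/n = 1086·824/4973 = 179.9445
Stratum 2 (Men): n = 1420; a·d/n = 244·203/1420 = 34.8817; b·c/n = 931·42/1420 = 27.5366
OR_MH = (453.9674 + 34.8817) / (179.9445 + 27.5366) = 488.8491 / 207.4811 = 2.35611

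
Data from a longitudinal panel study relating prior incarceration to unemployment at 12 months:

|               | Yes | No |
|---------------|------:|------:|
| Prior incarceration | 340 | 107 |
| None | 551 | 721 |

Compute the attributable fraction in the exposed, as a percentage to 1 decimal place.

Cells: a = 340, b = 107, c = 551, d = 721.
Risk in exposed = 340/447 = 0.76063; risk in unexposed = 551/1272 = 0.43318.
RR = 0.76063/0.43318 = 1.75593
AR% = (RR − 1)/RR × 100 = (1.75593 − 1)/1.75593 × 100 = 43.0501%

43.1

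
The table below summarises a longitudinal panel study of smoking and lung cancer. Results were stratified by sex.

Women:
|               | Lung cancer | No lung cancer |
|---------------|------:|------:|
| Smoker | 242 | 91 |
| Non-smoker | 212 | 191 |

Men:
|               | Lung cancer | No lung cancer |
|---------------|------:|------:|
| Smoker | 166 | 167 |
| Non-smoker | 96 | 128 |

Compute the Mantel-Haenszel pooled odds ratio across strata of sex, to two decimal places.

OR_MH = Σ(aᵢdᵢ/nᵢ) / Σ(bᵢcᵢ/nᵢ), where nᵢ is the stratum total.
Stratum 1 (Women): n = 736; a·d/n = 242·191/736 = 62.8016; b·c/n = 91·212/736 = 26.2120
Stratum 2 (Men): n = 557; a·d/n = 166·128/557 = 38.1472; b·c/n = 167·96/557 = 28.7828
OR_MH = (62.8016 + 38.1472) / (26.2120 + 28.7828) = 100.9488 / 54.9947 = 1.83561

1.84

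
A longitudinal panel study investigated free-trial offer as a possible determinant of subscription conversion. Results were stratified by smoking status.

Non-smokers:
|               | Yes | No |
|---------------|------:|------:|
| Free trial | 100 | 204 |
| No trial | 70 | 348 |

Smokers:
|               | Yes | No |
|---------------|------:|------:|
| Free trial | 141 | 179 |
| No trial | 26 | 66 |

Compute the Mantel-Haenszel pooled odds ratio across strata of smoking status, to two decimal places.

2.28

OR_MH = Σ(aᵢdᵢ/nᵢ) / Σ(bᵢcᵢ/nᵢ), where nᵢ is the stratum total.
Stratum 1 (Non-smokers): n = 722; a·d/n = 100·348/722 = 48.1994; b·c/n = 204·70/722 = 19.7784
Stratum 2 (Smokers): n = 412; a·d/n = 141·66/412 = 22.5874; b·c/n = 179·26/412 = 11.2961
OR_MH = (48.1994 + 22.5874) / (19.7784 + 11.2961) = 70.7868 / 31.0745 = 2.27797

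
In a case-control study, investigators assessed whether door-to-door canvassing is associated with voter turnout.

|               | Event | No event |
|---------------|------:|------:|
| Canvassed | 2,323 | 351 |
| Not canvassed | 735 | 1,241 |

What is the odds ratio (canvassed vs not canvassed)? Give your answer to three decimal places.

11.174

Cells: a = 2323, b = 351, c = 735, d = 1241.
OR = (a·d)/(b·c) = (2323 × 1241) / (351 × 735) = 2882843 / 257985 = 11.17446
The odds of voter turnout are about 11.17 times as high in the canvassed group.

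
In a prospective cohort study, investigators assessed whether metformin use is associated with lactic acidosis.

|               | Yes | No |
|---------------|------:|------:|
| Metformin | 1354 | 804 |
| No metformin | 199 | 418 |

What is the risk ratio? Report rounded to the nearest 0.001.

1.945

Cells: a = 1354, b = 804, c = 199, d = 418.
Risk in exposed = 1354/2158 = 0.62743; risk in unexposed = 199/617 = 0.32253.
RR = 0.62743 / 0.32253 = 1.94536
The risk among the exposed is 1.95 times that among the unexposed.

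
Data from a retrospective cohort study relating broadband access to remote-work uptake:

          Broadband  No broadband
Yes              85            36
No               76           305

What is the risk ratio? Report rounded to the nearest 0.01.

5.00

Reading the table with exposure as columns: a = 85 (Broadband, case), b = 76 (Broadband, non-case), c = 36 (No broadband, case), d = 305.
Risk in exposed = 85/161 = 0.52795; risk in unexposed = 36/341 = 0.10557.
RR = 0.52795 / 0.10557 = 5.00086
The risk among the exposed is 5.00 times that among the unexposed.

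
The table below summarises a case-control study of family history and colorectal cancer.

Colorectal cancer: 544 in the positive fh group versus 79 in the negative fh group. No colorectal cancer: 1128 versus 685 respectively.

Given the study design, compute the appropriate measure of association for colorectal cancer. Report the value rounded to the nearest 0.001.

4.182

From the description: a = 544, b = 1128, c = 79, d = 685.
This is a case-control study: participants were sampled on outcome status, so risks in the source population cannot be estimated directly — relative risk is not valid here. The odds ratio is the appropriate measure.
OR = (a·d)/(b·c) = (544 × 685) / (1128 × 79) = 372640 / 89112 = 4.18170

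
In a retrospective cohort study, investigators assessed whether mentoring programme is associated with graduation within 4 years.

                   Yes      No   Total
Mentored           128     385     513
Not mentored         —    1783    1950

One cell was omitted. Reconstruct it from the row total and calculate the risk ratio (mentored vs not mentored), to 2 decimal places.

The missing cell is in the unexposed row: 1950 − 1783 = 167.
So a = 128, b = 385, c = 167, d = 1783.
RR = [a/(a+b)] / [c/(c+d)] = (128/513) / (167/1950) = 0.24951/0.08564 = 2.91347

2.91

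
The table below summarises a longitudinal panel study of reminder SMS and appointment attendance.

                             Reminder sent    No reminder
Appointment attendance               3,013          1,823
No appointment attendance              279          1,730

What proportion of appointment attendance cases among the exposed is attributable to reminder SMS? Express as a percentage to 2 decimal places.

Reading the table with exposure as columns: a = 3013 (Reminder sent, case), b = 279 (Reminder sent, non-case), c = 1823 (No reminder, case), d = 1730.
Risk in exposed = 3013/3292 = 0.91525; risk in unexposed = 1823/3553 = 0.51309.
RR = 0.91525/0.51309 = 1.78381
AR% = (RR − 1)/RR × 100 = (1.78381 − 1)/1.78381 × 100 = 43.9401%

43.94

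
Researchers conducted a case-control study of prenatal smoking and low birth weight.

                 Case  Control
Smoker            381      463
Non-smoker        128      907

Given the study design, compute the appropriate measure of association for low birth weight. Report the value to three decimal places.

Cells: a = 381, b = 463, c = 128, d = 907.
This is a case-control study: participants were sampled on outcome status, so risks in the source population cannot be estimated directly — relative risk is not valid here. The odds ratio is the appropriate measure.
OR = (a·d)/(b·c) = (381 × 907) / (463 × 128) = 345567 / 59264 = 5.83098

5.831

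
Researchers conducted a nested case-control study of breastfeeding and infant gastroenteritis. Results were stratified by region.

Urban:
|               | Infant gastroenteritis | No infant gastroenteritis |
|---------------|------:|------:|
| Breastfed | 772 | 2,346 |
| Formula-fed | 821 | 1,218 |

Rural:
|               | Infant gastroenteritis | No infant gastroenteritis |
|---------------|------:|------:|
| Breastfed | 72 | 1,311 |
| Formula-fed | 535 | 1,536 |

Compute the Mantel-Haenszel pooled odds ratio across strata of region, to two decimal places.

OR_MH = Σ(aᵢdᵢ/nᵢ) / Σ(bᵢcᵢ/nᵢ), where nᵢ is the stratum total.
Stratum 1 (Urban): n = 5157; a·d/n = 772·1218/5157 = 182.3339; b·c/n = 2346·821/5157 = 373.4857
Stratum 2 (Rural): n = 3454; a·d/n = 72·1536/3454 = 32.0185; b·c/n = 1311·535/3454 = 203.0646
OR_MH = (182.3339 + 32.0185) / (373.4857 + 203.0646) = 214.3524 / 576.5503 = 0.37178

0.37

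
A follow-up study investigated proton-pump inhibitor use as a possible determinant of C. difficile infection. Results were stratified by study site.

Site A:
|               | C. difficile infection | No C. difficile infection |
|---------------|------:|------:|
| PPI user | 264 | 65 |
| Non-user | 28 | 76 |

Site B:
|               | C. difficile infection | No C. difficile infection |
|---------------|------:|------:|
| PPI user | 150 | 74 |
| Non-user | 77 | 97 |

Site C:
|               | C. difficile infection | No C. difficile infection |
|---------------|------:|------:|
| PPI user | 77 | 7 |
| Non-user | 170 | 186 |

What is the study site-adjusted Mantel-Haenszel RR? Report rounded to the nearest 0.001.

RR_MH = Σ(aᵢ·n₀ᵢ/nᵢ) / Σ(cᵢ·n₁ᵢ/nᵢ), with n₁ᵢ = aᵢ+bᵢ (exposed), n₀ᵢ = cᵢ+dᵢ (unexposed), nᵢ = n₁ᵢ+n₀ᵢ.
Stratum 1 (Site A): n₁ = 329, n₀ = 104, n = 433; a·n₀/n = 264·104/433 = 63.4088; c·n₁/n = 28·329/433 = 21.2748
Stratum 2 (Site B): n₁ = 224, n₀ = 174, n = 398; a·n₀/n = 150·174/398 = 65.5779; c·n₁/n = 77·224/398 = 43.3367
Stratum 3 (Site C): n₁ = 84, n₀ = 356, n = 440; a·n₀/n = 77·356/440 = 62.3000; c·n₁/n = 170·84/440 = 32.4545
RR_MH = (63.4088 + 65.5779 + 62.3000) / (21.2748 + 43.3367 + 32.4545) = 191.2867 / 97.0661 = 1.97069

1.971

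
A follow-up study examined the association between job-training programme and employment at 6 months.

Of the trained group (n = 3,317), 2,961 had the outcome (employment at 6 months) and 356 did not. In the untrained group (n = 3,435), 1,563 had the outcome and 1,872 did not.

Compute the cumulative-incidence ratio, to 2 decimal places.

1.96

From the description: a = 2961, b = 356, c = 1563, d = 1872.
Risk in exposed = 2961/3317 = 0.89267; risk in unexposed = 1563/3435 = 0.45502.
RR = 0.89267 / 0.45502 = 1.96183
The risk among the exposed is 1.96 times that among the unexposed.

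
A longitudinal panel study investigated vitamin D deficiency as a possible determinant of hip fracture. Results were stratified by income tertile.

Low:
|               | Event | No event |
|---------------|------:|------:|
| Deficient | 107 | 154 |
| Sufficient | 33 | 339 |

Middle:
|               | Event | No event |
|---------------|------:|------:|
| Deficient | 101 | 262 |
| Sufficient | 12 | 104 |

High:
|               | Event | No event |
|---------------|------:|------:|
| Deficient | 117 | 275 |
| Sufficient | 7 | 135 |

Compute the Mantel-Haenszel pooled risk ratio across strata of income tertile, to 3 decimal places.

RR_MH = Σ(aᵢ·n₀ᵢ/nᵢ) / Σ(cᵢ·n₁ᵢ/nᵢ), with n₁ᵢ = aᵢ+bᵢ (exposed), n₀ᵢ = cᵢ+dᵢ (unexposed), nᵢ = n₁ᵢ+n₀ᵢ.
Stratum 1 (Low): n₁ = 261, n₀ = 372, n = 633; a·n₀/n = 107·372/633 = 62.8815; c·n₁/n = 33·261/633 = 13.6066
Stratum 2 (Middle): n₁ = 363, n₀ = 116, n = 479; a·n₀/n = 101·116/479 = 24.4593; c·n₁/n = 12·363/479 = 9.0939
Stratum 3 (High): n₁ = 392, n₀ = 142, n = 534; a·n₀/n = 117·142/534 = 31.1124; c·n₁/n = 7·392/534 = 5.1386
RR_MH = (62.8815 + 24.4593 + 31.1124) / (13.6066 + 9.0939 + 5.1386) = 118.4532 / 27.8392 = 4.25491

4.255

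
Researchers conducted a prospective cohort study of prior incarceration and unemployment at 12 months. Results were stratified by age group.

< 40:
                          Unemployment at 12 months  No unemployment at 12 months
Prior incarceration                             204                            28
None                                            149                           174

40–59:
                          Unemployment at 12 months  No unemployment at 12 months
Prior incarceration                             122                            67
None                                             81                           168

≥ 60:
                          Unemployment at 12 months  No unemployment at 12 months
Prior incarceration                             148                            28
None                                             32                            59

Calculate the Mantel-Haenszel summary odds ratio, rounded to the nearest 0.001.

OR_MH = Σ(aᵢdᵢ/nᵢ) / Σ(bᵢcᵢ/nᵢ), where nᵢ is the stratum total.
Stratum 1 (< 40): n = 555; a·d/n = 204·174/555 = 63.9568; b·c/n = 28·149/555 = 7.5171
Stratum 2 (40–59): n = 438; a·d/n = 122·168/438 = 46.7945; b·c/n = 67·81/438 = 12.3904
Stratum 3 (≥ 60): n = 267; a·d/n = 148·59/267 = 32.7041; b·c/n = 28·32/267 = 3.3558
OR_MH = (63.9568 + 46.7945 + 32.7041) / (7.5171 + 12.3904 + 3.3558) = 143.4554 / 23.2633 = 6.16659

6.167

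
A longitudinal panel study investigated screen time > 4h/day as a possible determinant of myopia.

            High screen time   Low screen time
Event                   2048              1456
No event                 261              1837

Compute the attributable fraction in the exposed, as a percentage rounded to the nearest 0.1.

Reading the table with exposure as columns: a = 2048 (High screen time, case), b = 261 (High screen time, non-case), c = 1456 (Low screen time, case), d = 1837.
Risk in exposed = 2048/2309 = 0.88696; risk in unexposed = 1456/3293 = 0.44215.
RR = 0.88696/0.44215 = 2.00603
AR% = (RR − 1)/RR × 100 = (2.00603 − 1)/2.00603 × 100 = 50.1502%

50.2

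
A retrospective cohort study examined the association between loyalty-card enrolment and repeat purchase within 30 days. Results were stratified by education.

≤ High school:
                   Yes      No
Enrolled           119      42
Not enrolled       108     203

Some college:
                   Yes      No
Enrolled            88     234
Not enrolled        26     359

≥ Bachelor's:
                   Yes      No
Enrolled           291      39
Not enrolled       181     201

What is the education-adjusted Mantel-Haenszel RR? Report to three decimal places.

2.131

RR_MH = Σ(aᵢ·n₀ᵢ/nᵢ) / Σ(cᵢ·n₁ᵢ/nᵢ), with n₁ᵢ = aᵢ+bᵢ (exposed), n₀ᵢ = cᵢ+dᵢ (unexposed), nᵢ = n₁ᵢ+n₀ᵢ.
Stratum 1 (≤ High school): n₁ = 161, n₀ = 311, n = 472; a·n₀/n = 119·311/472 = 78.4089; c·n₁/n = 108·161/472 = 36.8390
Stratum 2 (Some college): n₁ = 322, n₀ = 385, n = 707; a·n₀/n = 88·385/707 = 47.9208; c·n₁/n = 26·322/707 = 11.8416
Stratum 3 (≥ Bachelor's): n₁ = 330, n₀ = 382, n = 712; a·n₀/n = 291·382/712 = 156.1264; c·n₁/n = 181·330/712 = 83.8904
RR_MH = (78.4089 + 47.9208 + 156.1264) / (36.8390 + 11.8416 + 83.8904) = 282.4561 / 132.5710 = 2.13060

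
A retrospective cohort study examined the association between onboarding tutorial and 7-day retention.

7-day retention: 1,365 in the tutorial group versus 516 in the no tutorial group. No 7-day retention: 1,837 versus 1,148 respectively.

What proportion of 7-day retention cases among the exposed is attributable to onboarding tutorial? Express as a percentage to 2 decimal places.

27.26

From the description: a = 1365, b = 1837, c = 516, d = 1148.
Risk in exposed = 1365/3202 = 0.42630; risk in unexposed = 516/1664 = 0.31010.
RR = 0.42630/0.31010 = 1.37472
AR% = (RR − 1)/RR × 100 = (1.37472 − 1)/1.37472 × 100 = 27.2580%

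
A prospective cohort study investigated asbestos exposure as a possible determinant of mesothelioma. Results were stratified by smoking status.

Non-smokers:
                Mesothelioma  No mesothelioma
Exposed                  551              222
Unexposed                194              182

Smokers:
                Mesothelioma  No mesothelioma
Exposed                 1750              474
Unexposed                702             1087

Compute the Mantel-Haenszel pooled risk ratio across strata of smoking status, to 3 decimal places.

RR_MH = Σ(aᵢ·n₀ᵢ/nᵢ) / Σ(cᵢ·n₁ᵢ/nᵢ), with n₁ᵢ = aᵢ+bᵢ (exposed), n₀ᵢ = cᵢ+dᵢ (unexposed), nᵢ = n₁ᵢ+n₀ᵢ.
Stratum 1 (Non-smokers): n₁ = 773, n₀ = 376, n = 1149; a·n₀/n = 551·376/1149 = 180.3098; c·n₁/n = 194·773/1149 = 130.5152
Stratum 2 (Smokers): n₁ = 2224, n₀ = 1789, n = 4013; a·n₀/n = 1750·1789/4013 = 780.1520; c·n₁/n = 702·2224/4013 = 389.0476
RR_MH = (180.3098 + 780.1520) / (130.5152 + 389.0476) = 960.4618 / 519.5628 = 1.84860

1.849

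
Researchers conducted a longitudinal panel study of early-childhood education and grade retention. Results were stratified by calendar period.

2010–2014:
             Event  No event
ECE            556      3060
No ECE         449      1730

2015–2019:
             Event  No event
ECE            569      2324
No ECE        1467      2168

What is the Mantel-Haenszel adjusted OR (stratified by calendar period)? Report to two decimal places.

OR_MH = Σ(aᵢdᵢ/nᵢ) / Σ(bᵢcᵢ/nᵢ), where nᵢ is the stratum total.
Stratum 1 (2010–2014): n = 5795; a·d/n = 556·1730/5795 = 165.9845; b·c/n = 3060·449/5795 = 237.0906
Stratum 2 (2015–2019): n = 6528; a·d/n = 569·2168/6528 = 188.9694; b·c/n = 2324·1467/6528 = 522.2592
OR_MH = (165.9845 + 188.9694) / (237.0906 + 522.2592) = 354.9538 / 759.3498 = 0.46744

0.47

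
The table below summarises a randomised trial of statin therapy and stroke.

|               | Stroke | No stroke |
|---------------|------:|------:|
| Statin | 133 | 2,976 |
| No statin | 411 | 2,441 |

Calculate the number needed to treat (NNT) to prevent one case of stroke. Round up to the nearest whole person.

10

Risk in treated group = 133/3109 = 0.04278; risk in control = 411/2852 = 0.14411.
Absolute risk reduction = 0.14411 − 0.04278 = 0.10133
NNT = 1 / ARR = 1 / 0.10133 = 9.869 → round up → 10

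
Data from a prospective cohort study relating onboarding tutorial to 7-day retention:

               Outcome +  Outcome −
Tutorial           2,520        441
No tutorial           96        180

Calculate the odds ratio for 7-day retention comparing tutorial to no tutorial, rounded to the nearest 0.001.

10.714

Cells: a = 2520, b = 441, c = 96, d = 180.
OR = (a·d)/(b·c) = (2520 × 180) / (441 × 96) = 453600 / 42336 = 10.71429
The odds of 7-day retention are about 10.71 times as high in the tutorial group.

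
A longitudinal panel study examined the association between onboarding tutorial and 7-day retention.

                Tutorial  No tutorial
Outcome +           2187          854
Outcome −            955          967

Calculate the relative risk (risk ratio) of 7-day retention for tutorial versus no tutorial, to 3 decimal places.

1.484

Reading the table with exposure as columns: a = 2187 (Tutorial, case), b = 955 (Tutorial, non-case), c = 854 (No tutorial, case), d = 967.
Risk in exposed = 2187/3142 = 0.69605; risk in unexposed = 854/1821 = 0.46897.
RR = 0.69605 / 0.46897 = 1.48421
The risk among the exposed is 1.48 times that among the unexposed.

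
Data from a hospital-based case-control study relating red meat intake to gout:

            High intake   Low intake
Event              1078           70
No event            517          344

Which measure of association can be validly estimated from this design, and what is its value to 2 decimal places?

Reading the table with exposure as columns: a = 1078 (High intake, case), b = 517 (High intake, non-case), c = 70 (Low intake, case), d = 344.
This is a hospital-based case-control study: participants were sampled on outcome status, so risks in the source population cannot be estimated directly — relative risk is not valid here. The odds ratio is the appropriate measure.
OR = (a·d)/(b·c) = (1078 × 344) / (517 × 70) = 370832 / 36190 = 10.24681

10.25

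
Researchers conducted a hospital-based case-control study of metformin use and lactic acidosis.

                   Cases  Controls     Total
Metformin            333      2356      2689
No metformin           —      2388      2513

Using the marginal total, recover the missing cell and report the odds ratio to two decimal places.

2.70

The missing cell is in the unexposed row: 2513 − 2388 = 125.
So a = 333, b = 2356, c = 125, d = 2388.
OR = (a·d)/(b·c) = (333 × 2388) / (2356 × 125) = 795204 / 294500 = 2.70018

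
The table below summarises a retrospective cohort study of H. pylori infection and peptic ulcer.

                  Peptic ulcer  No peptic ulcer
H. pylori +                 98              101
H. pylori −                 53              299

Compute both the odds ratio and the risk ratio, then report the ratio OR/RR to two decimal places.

Cells: a = 98, b = 101, c = 53, d = 299.
OR = (98·299)/(101·53) = 29302/5353 = 5.47394
Risk in exposed = 98/199 = 0.49246; risk in unexposed = 53/352 = 0.15057; RR = 3.27069
OR/RR = 5.47394 / 3.27069 = 1.67363
The outcome is not rare, so the OR lies further from 1 than the RR.

1.67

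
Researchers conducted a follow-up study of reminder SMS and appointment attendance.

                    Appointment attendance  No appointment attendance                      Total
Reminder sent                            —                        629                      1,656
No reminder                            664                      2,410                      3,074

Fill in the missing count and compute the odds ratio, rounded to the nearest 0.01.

The missing cell is in the exposed row: 1656 − 629 = 1027.
So a = 1027, b = 629, c = 664, d = 2410.
OR = (a·d)/(b·c) = (1027 × 2410) / (629 × 664) = 2475070 / 417656 = 5.92610

5.93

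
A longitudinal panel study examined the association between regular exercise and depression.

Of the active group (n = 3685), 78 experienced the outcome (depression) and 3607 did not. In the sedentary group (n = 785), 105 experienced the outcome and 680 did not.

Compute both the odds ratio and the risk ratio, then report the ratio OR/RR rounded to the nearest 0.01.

From the description: a = 78, b = 3607, c = 105, d = 680.
OR = (78·680)/(3607·105) = 53040/378735 = 0.14005
Risk in exposed = 78/3685 = 0.02117; risk in unexposed = 105/785 = 0.13376; RR = 0.15825
OR/RR = 0.14005 / 0.15825 = 0.88497
The outcome is not rare, so the OR lies further from 1 than the RR.

0.88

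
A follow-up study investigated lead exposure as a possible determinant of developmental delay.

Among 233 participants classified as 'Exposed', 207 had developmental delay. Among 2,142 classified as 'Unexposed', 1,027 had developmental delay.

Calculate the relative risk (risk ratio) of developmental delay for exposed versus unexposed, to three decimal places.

From the description: a = 207, b = 26, c = 1027, d = 1115.
Risk in exposed = 207/233 = 0.88841; risk in unexposed = 1027/2142 = 0.47946.
RR = 0.88841 / 0.47946 = 1.85295
The risk among the exposed is 1.85 times that among the unexposed.

1.853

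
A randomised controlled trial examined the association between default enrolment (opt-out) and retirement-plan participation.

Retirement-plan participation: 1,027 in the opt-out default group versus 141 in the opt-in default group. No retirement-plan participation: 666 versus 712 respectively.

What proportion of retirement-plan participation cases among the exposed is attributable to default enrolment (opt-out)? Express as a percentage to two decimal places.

From the description: a = 1027, b = 666, c = 141, d = 712.
Risk in exposed = 1027/1693 = 0.60662; risk in unexposed = 141/853 = 0.16530.
RR = 0.60662/0.16530 = 3.66981
AR% = (RR − 1)/RR × 100 = (3.66981 − 1)/3.66981 × 100 = 72.7506%

72.75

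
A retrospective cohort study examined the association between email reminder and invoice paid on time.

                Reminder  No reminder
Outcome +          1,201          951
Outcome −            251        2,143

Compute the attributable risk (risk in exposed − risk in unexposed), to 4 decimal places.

0.5198

Reading the table with exposure as columns: a = 1201 (Reminder, case), b = 251 (Reminder, non-case), c = 951 (No reminder, case), d = 2143.
Risk in exposed = 1201/1452 = 0.827135; risk in unexposed = 951/3094 = 0.307369.
Risk difference = 0.827135 − 0.307369 = 0.519766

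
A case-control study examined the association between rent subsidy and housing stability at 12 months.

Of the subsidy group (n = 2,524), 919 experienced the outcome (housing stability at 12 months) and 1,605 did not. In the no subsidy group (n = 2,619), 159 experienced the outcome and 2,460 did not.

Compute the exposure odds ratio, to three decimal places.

8.859

From the description: a = 919, b = 1605, c = 159, d = 2460.
OR = (a·d)/(b·c) = (919 × 2460) / (1605 × 159) = 2260740 / 255195 = 8.85887
The odds of housing stability at 12 months are about 8.86 times as high in the subsidy group.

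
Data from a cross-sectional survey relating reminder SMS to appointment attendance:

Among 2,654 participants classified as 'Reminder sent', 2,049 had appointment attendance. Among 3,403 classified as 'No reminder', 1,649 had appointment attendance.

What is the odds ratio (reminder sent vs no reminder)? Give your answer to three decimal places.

From the description: a = 2049, b = 605, c = 1649, d = 1754.
OR = (a·d)/(b·c) = (2049 × 1754) / (605 × 1649) = 3593946 / 997645 = 3.60243
The odds of appointment attendance are about 3.60 times as high in the reminder sent group.

3.602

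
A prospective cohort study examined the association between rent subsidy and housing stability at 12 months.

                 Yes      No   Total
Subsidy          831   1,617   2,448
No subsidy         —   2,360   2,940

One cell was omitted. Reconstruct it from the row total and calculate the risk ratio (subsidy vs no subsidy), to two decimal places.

1.72

The missing cell is in the unexposed row: 2940 − 2360 = 580.
So a = 831, b = 1617, c = 580, d = 2360.
RR = [a/(a+b)] / [c/(c+d)] = (831/2448) / (580/2940) = 0.33946/0.19728 = 1.72072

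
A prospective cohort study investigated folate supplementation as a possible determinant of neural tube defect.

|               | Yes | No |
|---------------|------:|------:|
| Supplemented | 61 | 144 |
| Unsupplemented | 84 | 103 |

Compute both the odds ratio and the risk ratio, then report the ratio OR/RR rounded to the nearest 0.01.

0.78

Cells: a = 61, b = 144, c = 84, d = 103.
OR = (61·103)/(144·84) = 6283/12096 = 0.51943
Risk in exposed = 61/205 = 0.29756; risk in unexposed = 84/187 = 0.44920; RR = 0.66243
OR/RR = 0.51943 / 0.66243 = 0.78413
The outcome is not rare, so the OR lies further from 1 than the RR.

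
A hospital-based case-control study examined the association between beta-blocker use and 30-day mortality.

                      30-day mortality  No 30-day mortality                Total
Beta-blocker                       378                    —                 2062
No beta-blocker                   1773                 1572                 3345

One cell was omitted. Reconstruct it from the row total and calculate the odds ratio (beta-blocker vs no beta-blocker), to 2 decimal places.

The missing cell is in the exposed row: 2062 − 378 = 1684.
So a = 378, b = 1684, c = 1773, d = 1572.
OR = (a·d)/(b·c) = (378 × 1572) / (1684 × 1773) = 594216 / 2985732 = 0.19902

0.20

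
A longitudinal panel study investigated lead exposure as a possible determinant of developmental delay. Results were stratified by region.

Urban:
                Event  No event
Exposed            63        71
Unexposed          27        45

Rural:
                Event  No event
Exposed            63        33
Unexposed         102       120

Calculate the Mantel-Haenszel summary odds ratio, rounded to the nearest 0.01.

OR_MH = Σ(aᵢdᵢ/nᵢ) / Σ(bᵢcᵢ/nᵢ), where nᵢ is the stratum total.
Stratum 1 (Urban): n = 206; a·d/n = 63·45/206 = 13.7621; b·c/n = 71·27/206 = 9.3058
Stratum 2 (Rural): n = 318; a·d/n = 63·120/318 = 23.7736; b·c/n = 33·102/318 = 10.5849
OR_MH = (13.7621 + 23.7736) / (9.3058 + 10.5849) = 37.5357 / 19.8907 = 1.88710

1.89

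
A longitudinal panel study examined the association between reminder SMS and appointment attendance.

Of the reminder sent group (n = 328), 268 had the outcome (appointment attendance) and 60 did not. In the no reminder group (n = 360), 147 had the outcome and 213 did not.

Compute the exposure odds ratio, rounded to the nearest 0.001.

6.472

From the description: a = 268, b = 60, c = 147, d = 213.
OR = (a·d)/(b·c) = (268 × 213) / (60 × 147) = 57084 / 8820 = 6.47211
The odds of appointment attendance are about 6.47 times as high in the reminder sent group.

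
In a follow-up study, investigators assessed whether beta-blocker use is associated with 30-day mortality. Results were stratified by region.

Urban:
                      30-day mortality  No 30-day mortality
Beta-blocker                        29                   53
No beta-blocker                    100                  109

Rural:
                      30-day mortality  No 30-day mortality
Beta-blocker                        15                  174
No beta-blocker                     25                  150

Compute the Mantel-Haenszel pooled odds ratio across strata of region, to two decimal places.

0.57

OR_MH = Σ(aᵢdᵢ/nᵢ) / Σ(bᵢcᵢ/nᵢ), where nᵢ is the stratum total.
Stratum 1 (Urban): n = 291; a·d/n = 29·109/291 = 10.8625; b·c/n = 53·100/291 = 18.2131
Stratum 2 (Rural): n = 364; a·d/n = 15·150/364 = 6.1813; b·c/n = 174·25/364 = 11.9505
OR_MH = (10.8625 + 6.1813) / (18.2131 + 11.9505) = 17.0439 / 30.1636 = 0.56505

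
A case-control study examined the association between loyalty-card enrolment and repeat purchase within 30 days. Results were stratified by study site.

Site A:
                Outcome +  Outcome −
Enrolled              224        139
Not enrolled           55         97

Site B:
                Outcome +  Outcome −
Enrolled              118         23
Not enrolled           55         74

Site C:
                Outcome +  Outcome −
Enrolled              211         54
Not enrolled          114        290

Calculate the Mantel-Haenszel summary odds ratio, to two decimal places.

OR_MH = Σ(aᵢdᵢ/nᵢ) / Σ(bᵢcᵢ/nᵢ), where nᵢ is the stratum total.
Stratum 1 (Site A): n = 515; a·d/n = 224·97/515 = 42.1903; b·c/n = 139·55/515 = 14.8447
Stratum 2 (Site B): n = 270; a·d/n = 118·74/270 = 32.3407; b·c/n = 23·55/270 = 4.6852
Stratum 3 (Site C): n = 669; a·d/n = 211·290/669 = 91.4649; b·c/n = 54·114/669 = 9.2018
OR_MH = (42.1903 + 32.3407 + 91.4649) / (14.8447 + 4.6852 + 9.2018) = 165.9959 / 28.7316 = 5.77746

5.78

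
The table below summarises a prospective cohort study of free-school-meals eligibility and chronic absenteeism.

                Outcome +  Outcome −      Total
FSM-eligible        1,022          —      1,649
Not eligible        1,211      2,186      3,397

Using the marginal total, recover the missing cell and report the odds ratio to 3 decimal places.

The missing cell is in the exposed row: 1649 − 1022 = 627.
So a = 1022, b = 627, c = 1211, d = 2186.
OR = (a·d)/(b·c) = (1022 × 2186) / (627 × 1211) = 2234092 / 759297 = 2.94232

2.942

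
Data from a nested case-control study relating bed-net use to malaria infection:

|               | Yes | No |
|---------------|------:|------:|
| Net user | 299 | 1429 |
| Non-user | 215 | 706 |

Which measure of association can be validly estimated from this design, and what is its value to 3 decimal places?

0.687

Cells: a = 299, b = 1429, c = 215, d = 706.
This is a nested case-control study: participants were sampled on outcome status, so risks in the source population cannot be estimated directly — relative risk is not valid here. The odds ratio is the appropriate measure.
OR = (a·d)/(b·c) = (299 × 706) / (1429 × 215) = 211094 / 307235 = 0.68708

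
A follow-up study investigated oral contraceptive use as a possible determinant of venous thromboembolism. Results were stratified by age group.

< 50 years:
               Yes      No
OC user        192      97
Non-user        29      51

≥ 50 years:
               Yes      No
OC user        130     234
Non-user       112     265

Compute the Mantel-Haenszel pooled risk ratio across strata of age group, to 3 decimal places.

1.386

RR_MH = Σ(aᵢ·n₀ᵢ/nᵢ) / Σ(cᵢ·n₁ᵢ/nᵢ), with n₁ᵢ = aᵢ+bᵢ (exposed), n₀ᵢ = cᵢ+dᵢ (unexposed), nᵢ = n₁ᵢ+n₀ᵢ.
Stratum 1 (< 50 years): n₁ = 289, n₀ = 80, n = 369; a·n₀/n = 192·80/369 = 41.6260; c·n₁/n = 29·289/369 = 22.7127
Stratum 2 (≥ 50 years): n₁ = 364, n₀ = 377, n = 741; a·n₀/n = 130·377/741 = 66.1404; c·n₁/n = 112·364/741 = 55.0175
RR_MH = (41.6260 + 66.1404) / (22.7127 + 55.0175) = 107.7664 / 77.7303 = 1.38641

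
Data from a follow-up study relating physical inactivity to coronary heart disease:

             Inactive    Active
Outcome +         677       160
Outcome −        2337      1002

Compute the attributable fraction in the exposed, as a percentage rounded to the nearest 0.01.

Reading the table with exposure as columns: a = 677 (Inactive, case), b = 2337 (Inactive, non-case), c = 160 (Active, case), d = 1002.
Risk in exposed = 677/3014 = 0.22462; risk in unexposed = 160/1162 = 0.13769.
RR = 0.22462/0.13769 = 1.63129
AR% = (RR − 1)/RR × 100 = (1.63129 − 1)/1.63129 × 100 = 38.6989%

38.70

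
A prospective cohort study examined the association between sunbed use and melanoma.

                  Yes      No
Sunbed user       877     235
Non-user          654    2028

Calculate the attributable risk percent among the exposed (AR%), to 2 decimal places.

69.08

Cells: a = 877, b = 235, c = 654, d = 2028.
Risk in exposed = 877/1112 = 0.78867; risk in unexposed = 654/2682 = 0.24385.
RR = 0.78867/0.24385 = 3.23427
AR% = (RR − 1)/RR × 100 = (3.23427 − 1)/3.23427 × 100 = 69.0811%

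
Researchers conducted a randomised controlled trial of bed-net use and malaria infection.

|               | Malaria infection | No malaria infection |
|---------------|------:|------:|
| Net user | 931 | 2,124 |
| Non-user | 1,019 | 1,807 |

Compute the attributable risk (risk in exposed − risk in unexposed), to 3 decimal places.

-0.056

Cells: a = 931, b = 2124, c = 1019, d = 1807.
Risk in exposed = 931/3055 = 0.304746; risk in unexposed = 1019/2826 = 0.360580.
Risk difference = 0.304746 − 0.360580 = -0.055834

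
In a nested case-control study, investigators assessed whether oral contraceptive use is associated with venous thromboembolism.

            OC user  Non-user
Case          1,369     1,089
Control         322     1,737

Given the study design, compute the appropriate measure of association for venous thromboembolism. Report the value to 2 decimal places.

Reading the table with exposure as columns: a = 1369 (OC user, case), b = 322 (OC user, non-case), c = 1089 (Non-user, case), d = 1737.
This is a nested case-control study: participants were sampled on outcome status, so risks in the source population cannot be estimated directly — relative risk is not valid here. The odds ratio is the appropriate measure.
OR = (a·d)/(b·c) = (1369 × 1737) / (322 × 1089) = 2377953 / 350658 = 6.78140

6.78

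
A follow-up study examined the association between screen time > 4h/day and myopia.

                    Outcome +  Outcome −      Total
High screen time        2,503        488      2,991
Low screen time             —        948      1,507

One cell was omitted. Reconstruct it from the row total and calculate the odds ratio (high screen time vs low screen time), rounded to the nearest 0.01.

The missing cell is in the unexposed row: 1507 − 948 = 559.
So a = 2503, b = 488, c = 559, d = 948.
OR = (a·d)/(b·c) = (2503 × 948) / (488 × 559) = 2372844 / 272792 = 8.69836

8.70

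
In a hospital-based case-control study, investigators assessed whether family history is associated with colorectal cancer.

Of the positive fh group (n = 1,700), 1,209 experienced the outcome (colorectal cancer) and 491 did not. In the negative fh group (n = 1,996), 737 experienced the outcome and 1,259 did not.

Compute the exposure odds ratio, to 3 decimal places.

4.206

From the description: a = 1209, b = 491, c = 737, d = 1259.
OR = (a·d)/(b·c) = (1209 × 1259) / (491 × 737) = 1522131 / 361867 = 4.20633
The odds of colorectal cancer are about 4.21 times as high in the positive fh group.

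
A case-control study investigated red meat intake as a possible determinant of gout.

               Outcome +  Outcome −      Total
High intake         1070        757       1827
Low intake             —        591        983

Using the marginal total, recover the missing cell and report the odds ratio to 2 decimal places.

2.13

The missing cell is in the unexposed row: 983 − 591 = 392.
So a = 1070, b = 757, c = 392, d = 591.
OR = (a·d)/(b·c) = (1070 × 591) / (757 × 392) = 632370 / 296744 = 2.13103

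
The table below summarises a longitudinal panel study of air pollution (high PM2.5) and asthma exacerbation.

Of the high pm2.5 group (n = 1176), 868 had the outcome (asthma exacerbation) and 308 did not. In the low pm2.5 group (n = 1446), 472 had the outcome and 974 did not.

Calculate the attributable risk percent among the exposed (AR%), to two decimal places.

From the description: a = 868, b = 308, c = 472, d = 974.
Risk in exposed = 868/1176 = 0.73810; risk in unexposed = 472/1446 = 0.32642.
RR = 0.73810/0.32642 = 2.26120
AR% = (RR − 1)/RR × 100 = (2.26120 − 1)/2.26120 × 100 = 55.7757%

55.78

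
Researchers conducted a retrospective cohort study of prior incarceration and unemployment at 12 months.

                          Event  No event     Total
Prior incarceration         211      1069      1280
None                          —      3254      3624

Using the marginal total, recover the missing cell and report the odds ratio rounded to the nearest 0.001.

1.736

The missing cell is in the unexposed row: 3624 − 3254 = 370.
So a = 211, b = 1069, c = 370, d = 3254.
OR = (a·d)/(b·c) = (211 × 3254) / (1069 × 370) = 686594 / 395530 = 1.73588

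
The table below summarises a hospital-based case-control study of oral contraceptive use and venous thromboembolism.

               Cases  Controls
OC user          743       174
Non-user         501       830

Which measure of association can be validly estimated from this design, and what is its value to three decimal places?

7.074

Cells: a = 743, b = 174, c = 501, d = 830.
This is a hospital-based case-control study: participants were sampled on outcome status, so risks in the source population cannot be estimated directly — relative risk is not valid here. The odds ratio is the appropriate measure.
OR = (a·d)/(b·c) = (743 × 830) / (174 × 501) = 616690 / 87174 = 7.07424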